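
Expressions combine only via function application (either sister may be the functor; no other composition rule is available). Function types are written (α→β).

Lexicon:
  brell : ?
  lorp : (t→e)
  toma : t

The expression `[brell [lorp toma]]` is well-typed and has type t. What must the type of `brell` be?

(e→t)

For [brell [lorp toma]] to have type t with [lorp toma] of type e, brell must be the function: brell : (e→t).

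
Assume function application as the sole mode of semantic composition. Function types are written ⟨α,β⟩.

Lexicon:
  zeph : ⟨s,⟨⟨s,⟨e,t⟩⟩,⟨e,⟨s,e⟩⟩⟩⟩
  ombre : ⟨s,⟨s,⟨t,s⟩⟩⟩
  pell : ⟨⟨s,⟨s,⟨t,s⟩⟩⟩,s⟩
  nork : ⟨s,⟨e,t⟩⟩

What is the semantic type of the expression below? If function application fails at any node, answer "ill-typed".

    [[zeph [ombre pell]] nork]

⟨e,⟨s,e⟩⟩

[ombre pell]: functor pell : ⟨⟨s,⟨s,⟨t,s⟩⟩⟩,s⟩, argument ombre : ⟨s,⟨s,⟨t,s⟩⟩⟩; result s.
[zeph [ombre pell]]: functor zeph : ⟨s,⟨⟨s,⟨e,t⟩⟩,⟨e,⟨s,e⟩⟩⟩⟩, argument [ombre pell] : s; result ⟨⟨s,⟨e,t⟩⟩,⟨e,⟨s,e⟩⟩⟩.
[[zeph [ombre pell]] nork]: functor [zeph [ombre pell]] : ⟨⟨s,⟨e,t⟩⟩,⟨e,⟨s,e⟩⟩⟩, argument nork : ⟨s,⟨e,t⟩⟩; result ⟨e,⟨s,e⟩⟩.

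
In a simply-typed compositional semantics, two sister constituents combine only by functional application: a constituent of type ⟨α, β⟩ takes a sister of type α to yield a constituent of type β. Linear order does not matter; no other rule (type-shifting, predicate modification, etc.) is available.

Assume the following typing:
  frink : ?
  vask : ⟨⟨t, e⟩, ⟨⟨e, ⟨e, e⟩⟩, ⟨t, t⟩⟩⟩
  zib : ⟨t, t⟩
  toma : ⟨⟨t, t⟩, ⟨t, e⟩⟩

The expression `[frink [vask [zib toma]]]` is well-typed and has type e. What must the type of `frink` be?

⟨⟨⟨e, ⟨e, e⟩⟩, ⟨t, t⟩⟩, e⟩

[frink [vask [zib toma]]] is required to be e. [vask [zib toma]] : ⟨⟨e, ⟨e, e⟩⟩, ⟨t, t⟩⟩ cannot yield e as functor, so frink : ⟨⟨⟨e, ⟨e, e⟩⟩, ⟨t, t⟩⟩, e⟩.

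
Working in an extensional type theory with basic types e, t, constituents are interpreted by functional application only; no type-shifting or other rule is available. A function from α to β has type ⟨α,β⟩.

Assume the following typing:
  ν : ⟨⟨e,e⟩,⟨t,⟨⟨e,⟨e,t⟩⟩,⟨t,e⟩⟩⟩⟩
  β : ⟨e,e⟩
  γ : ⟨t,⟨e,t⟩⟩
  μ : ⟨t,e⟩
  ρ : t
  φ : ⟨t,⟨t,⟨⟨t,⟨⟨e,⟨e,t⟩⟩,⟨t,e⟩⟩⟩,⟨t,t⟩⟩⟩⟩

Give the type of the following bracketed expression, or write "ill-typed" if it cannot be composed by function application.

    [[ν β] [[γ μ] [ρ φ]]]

ill-typed

At [ν β], ν : ⟨⟨e,e⟩,⟨t,⟨⟨e,⟨e,t⟩⟩,⟨t,e⟩⟩⟩⟩ takes β : ⟨e,e⟩, giving ⟨t,⟨⟨e,⟨e,t⟩⟩,⟨t,e⟩⟩⟩.
At [γ μ]: neither ⟨t,⟨e,t⟩⟩ nor ⟨t,e⟩ can take the other as argument; the node is ill-typed.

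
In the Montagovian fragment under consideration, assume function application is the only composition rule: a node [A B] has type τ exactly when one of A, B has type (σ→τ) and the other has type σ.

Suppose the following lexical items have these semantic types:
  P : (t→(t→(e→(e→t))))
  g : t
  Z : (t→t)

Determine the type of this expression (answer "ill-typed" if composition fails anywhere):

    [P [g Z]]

At [g Z], Z : (t→t) takes g : t, giving t.
At [P [g Z]], P : (t→(t→(e→(e→t)))) takes [g Z] : t, giving (t→(e→(e→t))).

(t→(e→(e→t)))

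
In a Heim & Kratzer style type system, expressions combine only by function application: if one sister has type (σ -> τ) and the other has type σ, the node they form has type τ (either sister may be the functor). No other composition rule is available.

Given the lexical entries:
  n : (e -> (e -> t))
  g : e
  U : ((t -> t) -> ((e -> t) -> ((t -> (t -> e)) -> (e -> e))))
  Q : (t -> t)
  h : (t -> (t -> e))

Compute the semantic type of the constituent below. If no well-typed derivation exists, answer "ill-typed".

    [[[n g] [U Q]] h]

[n g]: functor n : (e -> (e -> t)), argument g : e; result (e -> t).
[U Q]: functor U : ((t -> t) -> ((e -> t) -> ((t -> (t -> e)) -> (e -> e)))), argument Q : (t -> t); result ((e -> t) -> ((t -> (t -> e)) -> (e -> e))).
[[n g] [U Q]]: functor [U Q] : ((e -> t) -> ((t -> (t -> e)) -> (e -> e))), argument [n g] : (e -> t); result ((t -> (t -> e)) -> (e -> e)).
[[[n g] [U Q]] h]: functor [[n g] [U Q]] : ((t -> (t -> e)) -> (e -> e)), argument h : (t -> (t -> e)); result (e -> e).

(e -> e)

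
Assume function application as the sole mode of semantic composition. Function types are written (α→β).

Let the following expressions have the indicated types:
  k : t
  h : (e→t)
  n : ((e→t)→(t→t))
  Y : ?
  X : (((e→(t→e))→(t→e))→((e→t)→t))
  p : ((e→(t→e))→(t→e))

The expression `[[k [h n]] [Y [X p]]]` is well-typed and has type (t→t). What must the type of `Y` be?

For [[k [h n]] [Y [X p]]] to have type (t→t) with [k [h n]] of type t, [Y [X p]] must be the function: [Y [X p]] : (t→(t→t)).
For [Y [X p]] to have type (t→(t→t)) with [X p] of type ((e→t)→t), Y must be the function: Y : (((e→t)→t)→(t→(t→t))).

(((e→t)→t)→(t→(t→t)))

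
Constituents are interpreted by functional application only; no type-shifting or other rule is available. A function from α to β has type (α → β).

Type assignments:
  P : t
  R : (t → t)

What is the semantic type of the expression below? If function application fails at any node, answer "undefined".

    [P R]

[P R]: (t → t) applied to t yields t.

t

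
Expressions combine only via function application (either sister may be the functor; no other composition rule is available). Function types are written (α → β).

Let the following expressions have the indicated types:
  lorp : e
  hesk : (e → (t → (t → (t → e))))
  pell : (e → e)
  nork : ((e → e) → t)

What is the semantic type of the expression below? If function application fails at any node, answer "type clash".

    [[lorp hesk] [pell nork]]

(t → (t → e))

[lorp hesk]: (e → (t → (t → (t → e)))) applied to e yields (t → (t → (t → e))).
[pell nork]: ((e → e) → t) applied to (e → e) yields t.
[[lorp hesk] [pell nork]]: (t → (t → (t → e))) applied to t yields (t → (t → e)).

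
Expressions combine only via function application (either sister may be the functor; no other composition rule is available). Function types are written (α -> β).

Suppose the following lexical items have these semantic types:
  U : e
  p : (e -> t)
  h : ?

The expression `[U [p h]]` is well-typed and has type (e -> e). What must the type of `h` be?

At [U [p h]] (required: (e -> e)): U is e, which is not a function with range (e -> e); hence [p h] is the functor — type (e -> (e -> e)).
At [p h] (required: (e -> (e -> e))): p is (e -> t), which is not a function with range (e -> (e -> e)); hence h is the functor — type ((e -> t) -> (e -> (e -> e))).

((e -> t) -> (e -> (e -> e)))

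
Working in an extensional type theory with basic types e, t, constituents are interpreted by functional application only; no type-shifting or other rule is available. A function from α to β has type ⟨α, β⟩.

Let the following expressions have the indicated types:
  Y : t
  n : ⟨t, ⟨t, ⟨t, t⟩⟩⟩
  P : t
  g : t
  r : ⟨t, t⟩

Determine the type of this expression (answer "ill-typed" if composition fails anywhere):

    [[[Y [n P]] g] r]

At [n P], n : ⟨t, ⟨t, ⟨t, t⟩⟩⟩ takes P : t, giving ⟨t, ⟨t, t⟩⟩.
At [Y [n P]], [n P] : ⟨t, ⟨t, t⟩⟩ takes Y : t, giving ⟨t, t⟩.
At [[Y [n P]] g], [Y [n P]] : ⟨t, t⟩ takes g : t, giving t.
At [[[Y [n P]] g] r], r : ⟨t, t⟩ takes [[Y [n P]] g] : t, giving t.

t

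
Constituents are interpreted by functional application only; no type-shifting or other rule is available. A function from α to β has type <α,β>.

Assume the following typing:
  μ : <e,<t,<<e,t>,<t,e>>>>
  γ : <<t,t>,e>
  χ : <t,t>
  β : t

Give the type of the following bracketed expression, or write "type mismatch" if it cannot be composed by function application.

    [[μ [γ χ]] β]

[γ χ] — γ of type <<t,t>,e> combines with χ of type <t,t>: type e.
[μ [γ χ]] — μ of type <e,<t,<<e,t>,<t,e>>>> combines with [γ χ] of type e: type <t,<<e,t>,<t,e>>>.
[[μ [γ χ]] β] — [μ [γ χ]] of type <t,<<e,t>,<t,e>>> combines with β of type t: type <<e,t>,<t,e>>.

<<e,t>,<t,e>>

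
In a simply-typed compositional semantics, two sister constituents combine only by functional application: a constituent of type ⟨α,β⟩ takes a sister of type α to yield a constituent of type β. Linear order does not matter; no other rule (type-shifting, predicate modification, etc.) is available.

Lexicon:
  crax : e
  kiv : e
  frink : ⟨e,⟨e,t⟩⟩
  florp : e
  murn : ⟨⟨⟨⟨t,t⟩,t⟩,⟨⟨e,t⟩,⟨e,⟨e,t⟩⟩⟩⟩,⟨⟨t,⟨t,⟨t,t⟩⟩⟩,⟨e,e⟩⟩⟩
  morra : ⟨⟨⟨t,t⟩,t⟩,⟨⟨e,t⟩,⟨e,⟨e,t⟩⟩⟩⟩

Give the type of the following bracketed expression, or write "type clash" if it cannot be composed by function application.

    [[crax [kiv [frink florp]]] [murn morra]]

type clash

[frink florp]: functor frink : ⟨e,⟨e,t⟩⟩, argument florp : e; result ⟨e,t⟩.
[kiv [frink florp]]: functor [frink florp] : ⟨e,t⟩, argument kiv : e; result t.
[crax [kiv [frink florp]]]: e with t — neither is a function whose domain matches the other; composition fails here.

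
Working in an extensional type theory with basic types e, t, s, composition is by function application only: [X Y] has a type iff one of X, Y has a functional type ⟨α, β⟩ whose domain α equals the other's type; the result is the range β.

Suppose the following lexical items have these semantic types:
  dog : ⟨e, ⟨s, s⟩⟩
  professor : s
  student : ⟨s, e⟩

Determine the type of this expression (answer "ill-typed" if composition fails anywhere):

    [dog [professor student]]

⟨s, s⟩

[professor student]: ⟨s, e⟩ applied to s yields e.
[dog [professor student]]: ⟨e, ⟨s, s⟩⟩ applied to e yields ⟨s, s⟩.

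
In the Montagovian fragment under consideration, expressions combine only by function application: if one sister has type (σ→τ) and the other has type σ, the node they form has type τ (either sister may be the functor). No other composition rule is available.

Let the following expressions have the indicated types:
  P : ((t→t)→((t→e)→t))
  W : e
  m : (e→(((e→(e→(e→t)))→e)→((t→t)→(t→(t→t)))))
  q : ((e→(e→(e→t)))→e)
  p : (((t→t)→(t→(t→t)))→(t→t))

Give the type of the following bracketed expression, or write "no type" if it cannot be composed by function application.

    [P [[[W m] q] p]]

[W m]: functor m : (e→(((e→(e→(e→t)))→e)→((t→t)→(t→(t→t))))), argument W : e; result (((e→(e→(e→t)))→e)→((t→t)→(t→(t→t)))).
[[W m] q]: functor [W m] : (((e→(e→(e→t)))→e)→((t→t)→(t→(t→t)))), argument q : ((e→(e→(e→t)))→e); result ((t→t)→(t→(t→t))).
[[[W m] q] p]: functor p : (((t→t)→(t→(t→t)))→(t→t)), argument [[W m] q] : ((t→t)→(t→(t→t))); result (t→t).
[P [[[W m] q] p]]: functor P : ((t→t)→((t→e)→t)), argument [[[W m] q] p] : (t→t); result ((t→e)→t).

((t→e)→t)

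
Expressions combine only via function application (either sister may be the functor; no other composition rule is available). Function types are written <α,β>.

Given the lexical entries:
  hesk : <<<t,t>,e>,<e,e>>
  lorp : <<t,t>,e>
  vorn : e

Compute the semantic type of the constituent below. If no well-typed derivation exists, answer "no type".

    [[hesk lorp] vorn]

[hesk lorp]: hesk is <<<t,t>,e>,<e,e>>, lorp is <<t,t>,e>; result <e,e>.
[[hesk lorp] vorn]: [hesk lorp] is <e,e>, vorn is e; result e.

e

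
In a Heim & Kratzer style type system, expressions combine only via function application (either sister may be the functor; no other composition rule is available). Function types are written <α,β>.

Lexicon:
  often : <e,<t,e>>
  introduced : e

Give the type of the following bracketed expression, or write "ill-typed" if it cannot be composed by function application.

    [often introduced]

<t,e>

[often introduced]: <e,<t,e>> applied to e yields <t,e>.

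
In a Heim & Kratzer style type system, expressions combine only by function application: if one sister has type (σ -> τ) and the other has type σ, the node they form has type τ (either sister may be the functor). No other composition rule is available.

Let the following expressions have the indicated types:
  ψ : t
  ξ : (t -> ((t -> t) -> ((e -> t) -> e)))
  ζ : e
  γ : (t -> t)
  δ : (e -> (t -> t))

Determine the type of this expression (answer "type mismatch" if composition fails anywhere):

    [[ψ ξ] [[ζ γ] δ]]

[ψ ξ]: (t -> ((t -> t) -> ((e -> t) -> e))) applied to t yields ((t -> t) -> ((e -> t) -> e)).
[ζ γ]: e with (t -> t) — neither is a function whose domain matches the other; composition fails here.

type mismatch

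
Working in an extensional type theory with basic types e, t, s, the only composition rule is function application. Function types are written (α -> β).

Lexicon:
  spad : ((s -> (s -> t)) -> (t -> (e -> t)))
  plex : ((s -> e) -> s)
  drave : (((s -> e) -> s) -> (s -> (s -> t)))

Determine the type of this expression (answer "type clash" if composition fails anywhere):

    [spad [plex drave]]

[plex drave] — drave of type (((s -> e) -> s) -> (s -> (s -> t))) combines with plex of type ((s -> e) -> s): type (s -> (s -> t)).
[spad [plex drave]] — spad of type ((s -> (s -> t)) -> (t -> (e -> t))) combines with [plex drave] of type (s -> (s -> t)): type (t -> (e -> t)).

(t -> (e -> t))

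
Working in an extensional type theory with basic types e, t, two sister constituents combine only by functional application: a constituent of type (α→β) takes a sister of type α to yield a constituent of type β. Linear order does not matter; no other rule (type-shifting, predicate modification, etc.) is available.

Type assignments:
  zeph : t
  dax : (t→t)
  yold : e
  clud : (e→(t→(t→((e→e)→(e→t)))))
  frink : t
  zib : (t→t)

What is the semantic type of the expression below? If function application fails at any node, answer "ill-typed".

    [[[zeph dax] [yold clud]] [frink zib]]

[zeph dax]: functor dax : (t→t), argument zeph : t; result t.
[yold clud]: functor clud : (e→(t→(t→((e→e)→(e→t))))), argument yold : e; result (t→(t→((e→e)→(e→t)))).
[[zeph dax] [yold clud]]: functor [yold clud] : (t→(t→((e→e)→(e→t)))), argument [zeph dax] : t; result (t→((e→e)→(e→t))).
[frink zib]: functor zib : (t→t), argument frink : t; result t.
[[[zeph dax] [yold clud]] [frink zib]]: functor [[zeph dax] [yold clud]] : (t→((e→e)→(e→t))), argument [frink zib] : t; result ((e→e)→(e→t)).

((e→e)→(e→t))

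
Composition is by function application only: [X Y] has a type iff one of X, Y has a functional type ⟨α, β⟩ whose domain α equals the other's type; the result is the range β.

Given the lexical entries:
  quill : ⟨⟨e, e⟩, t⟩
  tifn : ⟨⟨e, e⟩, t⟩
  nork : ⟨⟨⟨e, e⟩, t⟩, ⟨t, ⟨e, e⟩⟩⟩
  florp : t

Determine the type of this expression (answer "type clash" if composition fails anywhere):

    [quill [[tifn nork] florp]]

t

[tifn nork]: functor nork : ⟨⟨⟨e, e⟩, t⟩, ⟨t, ⟨e, e⟩⟩⟩, argument tifn : ⟨⟨e, e⟩, t⟩; result ⟨t, ⟨e, e⟩⟩.
[[tifn nork] florp]: functor [tifn nork] : ⟨t, ⟨e, e⟩⟩, argument florp : t; result ⟨e, e⟩.
[quill [[tifn nork] florp]]: functor quill : ⟨⟨e, e⟩, t⟩, argument [[tifn nork] florp] : ⟨e, e⟩; result t.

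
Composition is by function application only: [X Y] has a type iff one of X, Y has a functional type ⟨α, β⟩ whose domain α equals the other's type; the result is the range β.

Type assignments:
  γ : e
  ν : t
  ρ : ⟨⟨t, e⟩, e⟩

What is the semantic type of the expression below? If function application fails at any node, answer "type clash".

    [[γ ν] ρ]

type clash

[γ ν]: e and t cannot combine by function application — type clash.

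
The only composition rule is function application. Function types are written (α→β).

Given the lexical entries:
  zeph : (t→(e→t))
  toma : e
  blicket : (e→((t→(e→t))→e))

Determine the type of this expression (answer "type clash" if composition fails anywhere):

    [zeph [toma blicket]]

e

At [toma blicket], blicket : (e→((t→(e→t))→e)) takes toma : e, giving ((t→(e→t))→e).
At [zeph [toma blicket]], [toma blicket] : ((t→(e→t))→e) takes zeph : (t→(e→t)), giving e.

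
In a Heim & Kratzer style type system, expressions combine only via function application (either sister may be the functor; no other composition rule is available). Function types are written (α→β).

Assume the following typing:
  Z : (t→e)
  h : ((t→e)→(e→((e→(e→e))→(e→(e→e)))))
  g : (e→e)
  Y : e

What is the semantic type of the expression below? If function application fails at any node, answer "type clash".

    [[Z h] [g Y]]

At [Z h], h : ((t→e)→(e→((e→(e→e))→(e→(e→e))))) takes Z : (t→e), giving (e→((e→(e→e))→(e→(e→e)))).
At [g Y], g : (e→e) takes Y : e, giving e.
At [[Z h] [g Y]], [Z h] : (e→((e→(e→e))→(e→(e→e)))) takes [g Y] : e, giving ((e→(e→e))→(e→(e→e))).

((e→(e→e))→(e→(e→e)))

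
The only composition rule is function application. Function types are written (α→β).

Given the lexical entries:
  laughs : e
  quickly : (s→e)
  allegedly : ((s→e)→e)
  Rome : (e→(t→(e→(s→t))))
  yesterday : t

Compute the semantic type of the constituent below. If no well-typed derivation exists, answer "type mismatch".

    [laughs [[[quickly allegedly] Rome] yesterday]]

(s→t)

[quickly allegedly]: allegedly is ((s→e)→e), quickly is (s→e); result e.
[[quickly allegedly] Rome]: Rome is (e→(t→(e→(s→t)))), [quickly allegedly] is e; result (t→(e→(s→t))).
[[[quickly allegedly] Rome] yesterday]: [[quickly allegedly] Rome] is (t→(e→(s→t))), yesterday is t; result (e→(s→t)).
[laughs [[[quickly allegedly] Rome] yesterday]]: [[[quickly allegedly] Rome] yesterday] is (e→(s→t)), laughs is e; result (s→t).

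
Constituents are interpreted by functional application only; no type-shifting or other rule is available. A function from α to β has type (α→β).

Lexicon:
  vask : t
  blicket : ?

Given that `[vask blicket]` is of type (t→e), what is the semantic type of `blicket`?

At [vask blicket] (required: (t→e)): vask is t, which is not a function with range (t→e); hence blicket is the functor — type (t→(t→e)).

(t→(t→e))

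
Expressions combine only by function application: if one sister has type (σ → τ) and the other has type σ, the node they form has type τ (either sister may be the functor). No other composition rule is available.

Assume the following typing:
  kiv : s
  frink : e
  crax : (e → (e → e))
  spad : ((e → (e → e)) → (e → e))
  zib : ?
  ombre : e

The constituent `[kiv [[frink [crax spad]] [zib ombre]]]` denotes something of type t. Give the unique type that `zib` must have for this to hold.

[kiv [[frink [crax spad]] [zib ombre]]] must have type t. The sister kiv has type s; that is not a function onto t, so [[frink [crax spad]] [zib ombre]] must be the functor, of type (s → t).
[[frink [crax spad]] [zib ombre]] must have type (s → t). The sister [frink [crax spad]] has type e; that is not a function onto (s → t), so [zib ombre] must be the functor, of type (e → (s → t)).
[zib ombre] must have type (e → (s → t)). The sister ombre has type e; that is not a function onto (e → (s → t)), so zib must be the functor, of type (e → (e → (s → t))).

(e → (e → (s → t)))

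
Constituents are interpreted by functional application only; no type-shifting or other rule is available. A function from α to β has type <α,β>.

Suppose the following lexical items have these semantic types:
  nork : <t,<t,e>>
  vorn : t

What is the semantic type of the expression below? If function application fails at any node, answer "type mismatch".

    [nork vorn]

<t,e>

[nork vorn] — nork of type <t,<t,e>> combines with vorn of type t: type <t,e>.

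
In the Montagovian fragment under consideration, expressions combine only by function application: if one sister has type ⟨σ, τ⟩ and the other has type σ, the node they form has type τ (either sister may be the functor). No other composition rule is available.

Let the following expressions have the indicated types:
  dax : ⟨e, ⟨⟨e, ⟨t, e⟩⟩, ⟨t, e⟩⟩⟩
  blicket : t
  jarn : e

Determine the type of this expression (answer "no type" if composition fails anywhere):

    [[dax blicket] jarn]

[dax blicket]: ⟨e, ⟨⟨e, ⟨t, e⟩⟩, ⟨t, e⟩⟩⟩ with t — neither is a function whose domain matches the other; composition fails here.

no type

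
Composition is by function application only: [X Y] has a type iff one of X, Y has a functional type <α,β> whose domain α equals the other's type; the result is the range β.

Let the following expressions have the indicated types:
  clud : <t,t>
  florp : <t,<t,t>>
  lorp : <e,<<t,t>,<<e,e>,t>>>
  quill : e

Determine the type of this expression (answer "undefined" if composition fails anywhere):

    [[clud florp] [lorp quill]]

[clud florp]: <t,t> with <t,<t,t>> — neither is a function whose domain matches the other; composition fails here.

undefined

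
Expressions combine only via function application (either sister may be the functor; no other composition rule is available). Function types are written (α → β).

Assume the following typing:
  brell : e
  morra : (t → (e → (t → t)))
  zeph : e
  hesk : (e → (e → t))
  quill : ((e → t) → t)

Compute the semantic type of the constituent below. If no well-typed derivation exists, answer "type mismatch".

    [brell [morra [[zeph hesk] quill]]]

[zeph hesk]: hesk is (e → (e → t)), zeph is e; result (e → t).
[[zeph hesk] quill]: quill is ((e → t) → t), [zeph hesk] is (e → t); result t.
[morra [[zeph hesk] quill]]: morra is (t → (e → (t → t))), [[zeph hesk] quill] is t; result (e → (t → t)).
[brell [morra [[zeph hesk] quill]]]: [morra [[zeph hesk] quill]] is (e → (t → t)), brell is e; result (t → t).

(t → t)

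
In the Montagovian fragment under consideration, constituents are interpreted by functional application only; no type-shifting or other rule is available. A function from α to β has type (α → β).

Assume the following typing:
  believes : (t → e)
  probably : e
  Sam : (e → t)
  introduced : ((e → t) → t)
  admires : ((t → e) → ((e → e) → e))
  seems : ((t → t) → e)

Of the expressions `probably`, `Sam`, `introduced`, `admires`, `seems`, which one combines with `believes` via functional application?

probably : e — does not combine with believes.
Sam : (e → t) — does not combine with believes.
introduced : ((e → t) → t) — does not combine with believes.
admires — combines: admires : ((t → e) → ((e → e) → e)) takes believes : (t → e) as argument, giving ((e → e) → e).
seems : ((t → t) → e) — does not combine with believes.

admires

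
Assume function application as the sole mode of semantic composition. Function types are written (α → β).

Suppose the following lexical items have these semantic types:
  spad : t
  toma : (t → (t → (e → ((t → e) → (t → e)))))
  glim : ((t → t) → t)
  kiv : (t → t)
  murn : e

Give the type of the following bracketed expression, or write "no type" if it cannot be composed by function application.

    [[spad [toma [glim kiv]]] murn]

[glim kiv] — glim of type ((t → t) → t) combines with kiv of type (t → t): type t.
[toma [glim kiv]] — toma of type (t → (t → (e → ((t → e) → (t → e))))) combines with [glim kiv] of type t: type (t → (e → ((t → e) → (t → e)))).
[spad [toma [glim kiv]]] — [toma [glim kiv]] of type (t → (e → ((t → e) → (t → e)))) combines with spad of type t: type (e → ((t → e) → (t → e))).
[[spad [toma [glim kiv]]] murn] — [spad [toma [glim kiv]]] of type (e → ((t → e) → (t → e))) combines with murn of type e: type ((t → e) → (t → e)).

((t → e) → (t → e))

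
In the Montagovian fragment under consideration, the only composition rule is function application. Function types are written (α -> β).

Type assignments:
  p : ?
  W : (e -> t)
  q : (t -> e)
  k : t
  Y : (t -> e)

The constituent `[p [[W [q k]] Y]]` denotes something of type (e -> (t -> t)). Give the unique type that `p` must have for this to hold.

[p [[W [q k]] Y]] must have type (e -> (t -> t)). The sister [[W [q k]] Y] has type e; that is not a function onto (e -> (t -> t)), so p must be the functor, of type (e -> (e -> (t -> t))).

(e -> (e -> (t -> t)))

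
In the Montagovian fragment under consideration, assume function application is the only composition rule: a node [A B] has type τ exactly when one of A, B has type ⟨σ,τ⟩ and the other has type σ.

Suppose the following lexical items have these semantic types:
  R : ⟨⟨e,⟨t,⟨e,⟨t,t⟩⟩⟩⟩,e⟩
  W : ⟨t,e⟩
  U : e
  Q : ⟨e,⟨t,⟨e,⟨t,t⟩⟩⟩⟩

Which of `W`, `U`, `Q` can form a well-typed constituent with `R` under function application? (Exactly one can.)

Q

W : ⟨t,e⟩ — does not combine with R.
U : e — does not combine with R.
Q — combines: R : ⟨⟨e,⟨t,⟨e,⟨t,t⟩⟩⟩⟩,e⟩ takes Q : ⟨e,⟨t,⟨e,⟨t,t⟩⟩⟩⟩ as argument, giving e.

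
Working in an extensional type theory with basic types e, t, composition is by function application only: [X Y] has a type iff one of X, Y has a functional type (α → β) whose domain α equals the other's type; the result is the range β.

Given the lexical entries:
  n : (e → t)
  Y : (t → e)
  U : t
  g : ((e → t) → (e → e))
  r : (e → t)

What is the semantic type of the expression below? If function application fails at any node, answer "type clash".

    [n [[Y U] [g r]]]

[Y U] — Y of type (t → e) combines with U of type t: type e.
[g r] — g of type ((e → t) → (e → e)) combines with r of type (e → t): type (e → e).
[[Y U] [g r]] — [g r] of type (e → e) combines with [Y U] of type e: type e.
[n [[Y U] [g r]]] — n of type (e → t) combines with [[Y U] [g r]] of type e: type t.

t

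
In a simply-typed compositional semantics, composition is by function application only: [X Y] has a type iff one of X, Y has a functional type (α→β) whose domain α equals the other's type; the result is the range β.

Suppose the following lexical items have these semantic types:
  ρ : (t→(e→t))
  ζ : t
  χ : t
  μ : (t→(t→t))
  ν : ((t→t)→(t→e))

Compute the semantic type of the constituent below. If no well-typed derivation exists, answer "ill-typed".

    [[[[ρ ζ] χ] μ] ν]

ill-typed

[ρ ζ]: (t→(e→t)) applied to t yields (e→t).
[[ρ ζ] χ]: (e→t) with t — neither is a function whose domain matches the other; composition fails here.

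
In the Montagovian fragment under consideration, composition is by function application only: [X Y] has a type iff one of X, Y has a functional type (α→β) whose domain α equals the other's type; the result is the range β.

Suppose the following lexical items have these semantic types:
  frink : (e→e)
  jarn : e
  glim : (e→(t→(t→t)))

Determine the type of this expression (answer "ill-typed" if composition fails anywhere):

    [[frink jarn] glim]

[frink jarn]: functor frink : (e→e), argument jarn : e; result e.
[[frink jarn] glim]: functor glim : (e→(t→(t→t))), argument [frink jarn] : e; result (t→(t→t)).

(t→(t→t))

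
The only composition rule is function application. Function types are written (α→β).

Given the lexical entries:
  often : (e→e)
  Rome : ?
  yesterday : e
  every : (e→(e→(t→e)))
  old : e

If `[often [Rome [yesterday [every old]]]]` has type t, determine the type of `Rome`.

((t→e)→((e→e)→t))

At [often [Rome [yesterday [every old]]]] (required: t): often is (e→e), which is not a function with range t; hence [Rome [yesterday [every old]]] is the functor — type ((e→e)→t).
At [Rome [yesterday [every old]]] (required: ((e→e)→t)): [yesterday [every old]] is (t→e), which is not a function with range ((e→e)→t); hence Rome is the functor — type ((t→e)→((e→e)→t)).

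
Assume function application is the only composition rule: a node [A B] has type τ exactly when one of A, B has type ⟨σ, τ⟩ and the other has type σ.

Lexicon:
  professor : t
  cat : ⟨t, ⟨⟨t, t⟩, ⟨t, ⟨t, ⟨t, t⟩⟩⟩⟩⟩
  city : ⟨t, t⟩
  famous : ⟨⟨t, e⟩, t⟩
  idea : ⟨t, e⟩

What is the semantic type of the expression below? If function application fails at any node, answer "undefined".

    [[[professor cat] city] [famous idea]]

[professor cat]: cat is ⟨t, ⟨⟨t, t⟩, ⟨t, ⟨t, ⟨t, t⟩⟩⟩⟩⟩, professor is t; result ⟨⟨t, t⟩, ⟨t, ⟨t, ⟨t, t⟩⟩⟩⟩.
[[professor cat] city]: [professor cat] is ⟨⟨t, t⟩, ⟨t, ⟨t, ⟨t, t⟩⟩⟩⟩, city is ⟨t, t⟩; result ⟨t, ⟨t, ⟨t, t⟩⟩⟩.
[famous idea]: famous is ⟨⟨t, e⟩, t⟩, idea is ⟨t, e⟩; result t.
[[[professor cat] city] [famous idea]]: [[professor cat] city] is ⟨t, ⟨t, ⟨t, t⟩⟩⟩, [famous idea] is t; result ⟨t, ⟨t, t⟩⟩.

⟨t, ⟨t, t⟩⟩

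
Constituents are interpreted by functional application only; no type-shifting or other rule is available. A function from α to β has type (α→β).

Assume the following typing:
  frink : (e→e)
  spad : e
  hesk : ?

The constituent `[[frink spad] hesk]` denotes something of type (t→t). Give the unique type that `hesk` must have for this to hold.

[[frink spad] hesk] is required to be (t→t). [frink spad] : e cannot yield (t→t) as functor, so hesk : (e→(t→t)).

(e→(t→t))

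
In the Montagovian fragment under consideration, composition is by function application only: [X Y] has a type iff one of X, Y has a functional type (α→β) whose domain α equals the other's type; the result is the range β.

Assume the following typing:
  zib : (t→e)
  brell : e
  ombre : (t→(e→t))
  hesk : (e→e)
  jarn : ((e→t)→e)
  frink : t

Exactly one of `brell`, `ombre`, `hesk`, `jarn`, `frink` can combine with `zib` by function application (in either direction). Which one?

frink

brell : e — does not combine with zib.
ombre : (t→(e→t)) — does not combine with zib.
hesk : (e→e) — does not combine with zib.
jarn : ((e→t)→e) — does not combine with zib.
frink — combines: zib : (t→e) takes frink : t as argument, giving e.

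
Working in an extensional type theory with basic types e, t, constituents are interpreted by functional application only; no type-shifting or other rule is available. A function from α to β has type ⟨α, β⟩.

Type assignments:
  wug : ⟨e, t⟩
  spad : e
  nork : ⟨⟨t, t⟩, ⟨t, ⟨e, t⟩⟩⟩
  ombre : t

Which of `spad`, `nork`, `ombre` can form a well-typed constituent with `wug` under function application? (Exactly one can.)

spad

spad — combines: wug : ⟨e, t⟩ takes spad : e as argument, giving t.
nork : ⟨⟨t, t⟩, ⟨t, ⟨e, t⟩⟩⟩ — neither side's domain matches the other.
ombre : t — neither side's domain matches the other.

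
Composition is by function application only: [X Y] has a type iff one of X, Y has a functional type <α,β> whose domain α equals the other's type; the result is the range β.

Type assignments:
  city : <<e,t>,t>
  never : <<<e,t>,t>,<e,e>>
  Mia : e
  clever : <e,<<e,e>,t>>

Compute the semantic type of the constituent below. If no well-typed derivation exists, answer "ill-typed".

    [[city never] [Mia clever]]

[city never] — never of type <<<e,t>,t>,<e,e>> combines with city of type <<e,t>,t>: type <e,e>.
[Mia clever] — clever of type <e,<<e,e>,t>> combines with Mia of type e: type <<e,e>,t>.
[[city never] [Mia clever]] — [Mia clever] of type <<e,e>,t> combines with [city never] of type <e,e>: type t.

t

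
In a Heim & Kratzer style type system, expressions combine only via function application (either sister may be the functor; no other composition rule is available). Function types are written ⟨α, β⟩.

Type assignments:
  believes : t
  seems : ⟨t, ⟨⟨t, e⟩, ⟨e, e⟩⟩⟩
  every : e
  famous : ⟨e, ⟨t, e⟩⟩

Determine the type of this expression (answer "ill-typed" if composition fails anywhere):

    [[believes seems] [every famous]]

[believes seems]: ⟨t, ⟨⟨t, e⟩, ⟨e, e⟩⟩⟩ applied to t yields ⟨⟨t, e⟩, ⟨e, e⟩⟩.
[every famous]: ⟨e, ⟨t, e⟩⟩ applied to e yields ⟨t, e⟩.
[[believes seems] [every famous]]: ⟨⟨t, e⟩, ⟨e, e⟩⟩ applied to ⟨t, e⟩ yields ⟨e, e⟩.

⟨e, e⟩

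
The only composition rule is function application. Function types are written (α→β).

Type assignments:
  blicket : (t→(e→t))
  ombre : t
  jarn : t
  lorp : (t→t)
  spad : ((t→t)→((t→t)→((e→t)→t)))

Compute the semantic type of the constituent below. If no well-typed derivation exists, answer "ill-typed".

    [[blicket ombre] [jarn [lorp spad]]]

[blicket ombre]: blicket is (t→(e→t)), ombre is t; result (e→t).
[lorp spad]: spad is ((t→t)→((t→t)→((e→t)→t))), lorp is (t→t); result ((t→t)→((e→t)→t)).
[jarn [lorp spad]]: t and ((t→t)→((e→t)→t)) cannot combine by function application — type clash.

ill-typed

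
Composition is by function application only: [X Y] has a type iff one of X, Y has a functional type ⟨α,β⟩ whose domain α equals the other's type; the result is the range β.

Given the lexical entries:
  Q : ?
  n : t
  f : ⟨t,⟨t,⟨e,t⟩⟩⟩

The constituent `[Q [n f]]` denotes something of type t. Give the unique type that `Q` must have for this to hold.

At [Q [n f]] (required: t): [n f] is ⟨t,⟨e,t⟩⟩, which is not a function with range t; hence Q is the functor — type ⟨⟨t,⟨e,t⟩⟩,t⟩.

⟨⟨t,⟨e,t⟩⟩,t⟩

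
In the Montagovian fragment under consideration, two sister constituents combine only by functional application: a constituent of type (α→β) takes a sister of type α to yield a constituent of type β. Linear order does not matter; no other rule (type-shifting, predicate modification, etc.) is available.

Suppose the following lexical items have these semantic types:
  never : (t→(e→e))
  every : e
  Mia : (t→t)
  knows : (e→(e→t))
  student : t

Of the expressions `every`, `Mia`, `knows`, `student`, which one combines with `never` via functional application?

every : e — neither side's domain matches the other.
Mia : (t→t) — neither side's domain matches the other.
knows : (e→(e→t)) — neither side's domain matches the other.
student — combines: never : (t→(e→e)) takes student : t as argument, giving (e→e).

student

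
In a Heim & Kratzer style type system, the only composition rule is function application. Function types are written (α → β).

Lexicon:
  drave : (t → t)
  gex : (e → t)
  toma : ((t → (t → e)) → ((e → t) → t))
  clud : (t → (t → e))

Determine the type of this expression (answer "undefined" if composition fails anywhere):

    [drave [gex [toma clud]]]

t

At [toma clud], toma : ((t → (t → e)) → ((e → t) → t)) takes clud : (t → (t → e)), giving ((e → t) → t).
At [gex [toma clud]], [toma clud] : ((e → t) → t) takes gex : (e → t), giving t.
At [drave [gex [toma clud]]], drave : (t → t) takes [gex [toma clud]] : t, giving t.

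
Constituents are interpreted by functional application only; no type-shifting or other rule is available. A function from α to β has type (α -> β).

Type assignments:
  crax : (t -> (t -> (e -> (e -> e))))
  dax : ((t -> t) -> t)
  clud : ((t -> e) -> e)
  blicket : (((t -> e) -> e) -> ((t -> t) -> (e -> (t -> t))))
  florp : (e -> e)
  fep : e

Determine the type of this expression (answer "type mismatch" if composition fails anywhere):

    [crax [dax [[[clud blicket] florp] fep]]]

type mismatch

At [clud blicket], blicket : (((t -> e) -> e) -> ((t -> t) -> (e -> (t -> t)))) takes clud : ((t -> e) -> e), giving ((t -> t) -> (e -> (t -> t))).
[[clud blicket] florp]: ((t -> t) -> (e -> (t -> t))) and (e -> e) cannot combine by function application — type clash.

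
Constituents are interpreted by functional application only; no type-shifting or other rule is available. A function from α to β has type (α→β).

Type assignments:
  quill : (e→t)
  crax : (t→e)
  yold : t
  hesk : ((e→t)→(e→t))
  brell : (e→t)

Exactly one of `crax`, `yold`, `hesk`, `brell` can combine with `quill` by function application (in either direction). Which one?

crax : (t→e) — quill needs e; crax needs t; neither fits.
yold : t — quill needs e; yold needs nothing (atomic); neither fits.
hesk — combines: hesk : ((e→t)→(e→t)) takes quill : (e→t) as argument, giving (e→t).
brell : (e→t) — quill needs e; brell needs e; neither fits.

hesk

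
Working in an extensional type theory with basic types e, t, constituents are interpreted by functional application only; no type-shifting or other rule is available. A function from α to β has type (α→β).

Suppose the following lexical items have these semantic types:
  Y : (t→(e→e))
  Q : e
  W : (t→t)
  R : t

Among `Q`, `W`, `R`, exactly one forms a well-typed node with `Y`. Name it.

R

Q : e — Y needs t; Q needs nothing (atomic); neither fits.
W : (t→t) — Y needs t; W needs t; neither fits.
R — combines: Y : (t→(e→e)) takes R : t as argument, giving (e→e).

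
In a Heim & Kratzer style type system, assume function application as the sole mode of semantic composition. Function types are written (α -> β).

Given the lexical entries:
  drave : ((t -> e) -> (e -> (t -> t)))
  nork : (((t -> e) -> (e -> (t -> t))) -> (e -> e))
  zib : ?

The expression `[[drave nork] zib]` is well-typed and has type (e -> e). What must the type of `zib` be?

((e -> e) -> (e -> e))

[[drave nork] zib] is required to be (e -> e). [drave nork] : (e -> e) cannot yield (e -> e) as functor, so zib : ((e -> e) -> (e -> e)).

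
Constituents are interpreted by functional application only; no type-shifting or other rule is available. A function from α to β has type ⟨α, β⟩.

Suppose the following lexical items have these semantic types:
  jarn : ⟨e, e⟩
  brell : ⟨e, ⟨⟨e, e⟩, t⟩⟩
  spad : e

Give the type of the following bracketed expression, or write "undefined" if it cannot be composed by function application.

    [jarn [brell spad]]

[brell spad]: functor brell : ⟨e, ⟨⟨e, e⟩, t⟩⟩, argument spad : e; result ⟨⟨e, e⟩, t⟩.
[jarn [brell spad]]: functor [brell spad] : ⟨⟨e, e⟩, t⟩, argument jarn : ⟨e, e⟩; result t.

t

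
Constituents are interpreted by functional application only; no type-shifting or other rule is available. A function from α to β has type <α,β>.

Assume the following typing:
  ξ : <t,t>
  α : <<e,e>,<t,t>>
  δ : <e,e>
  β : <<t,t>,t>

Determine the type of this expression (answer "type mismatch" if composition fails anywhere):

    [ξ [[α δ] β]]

[α δ]: functor α : <<e,e>,<t,t>>, argument δ : <e,e>; result <t,t>.
[[α δ] β]: functor β : <<t,t>,t>, argument [α δ] : <t,t>; result t.
[ξ [[α δ] β]]: functor ξ : <t,t>, argument [[α δ] β] : t; result t.

t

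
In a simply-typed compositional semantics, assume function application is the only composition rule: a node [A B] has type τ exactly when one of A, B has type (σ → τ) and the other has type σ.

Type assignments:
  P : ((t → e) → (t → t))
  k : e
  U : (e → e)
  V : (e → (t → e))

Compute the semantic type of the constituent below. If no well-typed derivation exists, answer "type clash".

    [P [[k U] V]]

[k U]: functor U : (e → e), argument k : e; result e.
[[k U] V]: functor V : (e → (t → e)), argument [k U] : e; result (t → e).
[P [[k U] V]]: functor P : ((t → e) → (t → t)), argument [[k U] V] : (t → e); result (t → t).

(t → t)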